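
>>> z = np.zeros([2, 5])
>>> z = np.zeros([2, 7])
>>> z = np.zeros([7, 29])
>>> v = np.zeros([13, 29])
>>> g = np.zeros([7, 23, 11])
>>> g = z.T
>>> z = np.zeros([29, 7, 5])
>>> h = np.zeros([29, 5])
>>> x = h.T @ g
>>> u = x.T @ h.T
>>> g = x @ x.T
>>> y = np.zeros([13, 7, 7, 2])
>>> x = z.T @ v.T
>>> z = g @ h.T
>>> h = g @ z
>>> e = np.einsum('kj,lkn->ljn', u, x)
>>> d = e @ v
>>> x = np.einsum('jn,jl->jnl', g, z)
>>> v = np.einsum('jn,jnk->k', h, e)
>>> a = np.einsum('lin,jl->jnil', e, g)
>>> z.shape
(5, 29)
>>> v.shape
(13,)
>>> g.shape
(5, 5)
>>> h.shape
(5, 29)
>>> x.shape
(5, 5, 29)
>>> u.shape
(7, 29)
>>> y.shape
(13, 7, 7, 2)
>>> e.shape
(5, 29, 13)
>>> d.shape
(5, 29, 29)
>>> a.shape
(5, 13, 29, 5)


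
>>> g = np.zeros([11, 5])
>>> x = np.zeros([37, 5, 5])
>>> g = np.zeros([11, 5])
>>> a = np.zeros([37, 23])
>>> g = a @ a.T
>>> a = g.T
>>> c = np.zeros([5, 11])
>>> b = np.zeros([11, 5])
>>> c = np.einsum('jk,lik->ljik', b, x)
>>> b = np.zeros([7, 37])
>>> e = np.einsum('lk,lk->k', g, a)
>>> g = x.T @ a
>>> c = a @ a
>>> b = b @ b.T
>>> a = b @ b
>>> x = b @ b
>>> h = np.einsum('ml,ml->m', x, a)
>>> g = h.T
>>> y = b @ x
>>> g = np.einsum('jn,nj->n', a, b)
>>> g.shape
(7,)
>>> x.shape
(7, 7)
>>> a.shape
(7, 7)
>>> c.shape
(37, 37)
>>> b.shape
(7, 7)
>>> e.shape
(37,)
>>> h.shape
(7,)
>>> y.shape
(7, 7)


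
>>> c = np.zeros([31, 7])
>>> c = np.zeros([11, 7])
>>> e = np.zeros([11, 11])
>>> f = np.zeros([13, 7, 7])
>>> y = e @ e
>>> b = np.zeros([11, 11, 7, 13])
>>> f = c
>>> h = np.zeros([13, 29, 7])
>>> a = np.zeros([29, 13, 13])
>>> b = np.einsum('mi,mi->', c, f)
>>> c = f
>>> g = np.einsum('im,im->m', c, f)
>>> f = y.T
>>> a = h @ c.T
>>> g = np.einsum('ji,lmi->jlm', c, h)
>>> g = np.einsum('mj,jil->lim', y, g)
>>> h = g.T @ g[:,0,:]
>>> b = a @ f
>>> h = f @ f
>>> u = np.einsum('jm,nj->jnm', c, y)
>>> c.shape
(11, 7)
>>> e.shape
(11, 11)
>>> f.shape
(11, 11)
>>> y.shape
(11, 11)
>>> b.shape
(13, 29, 11)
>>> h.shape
(11, 11)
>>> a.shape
(13, 29, 11)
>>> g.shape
(29, 13, 11)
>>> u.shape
(11, 11, 7)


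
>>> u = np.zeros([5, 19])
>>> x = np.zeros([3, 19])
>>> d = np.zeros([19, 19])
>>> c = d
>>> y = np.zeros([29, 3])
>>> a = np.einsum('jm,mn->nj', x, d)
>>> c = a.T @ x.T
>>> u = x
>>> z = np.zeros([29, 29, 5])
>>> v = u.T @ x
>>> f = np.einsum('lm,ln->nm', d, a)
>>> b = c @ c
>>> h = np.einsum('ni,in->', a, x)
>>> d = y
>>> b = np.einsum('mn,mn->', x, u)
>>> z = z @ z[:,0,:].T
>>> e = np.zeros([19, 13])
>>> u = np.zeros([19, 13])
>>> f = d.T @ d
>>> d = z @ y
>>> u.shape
(19, 13)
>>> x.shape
(3, 19)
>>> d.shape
(29, 29, 3)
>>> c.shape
(3, 3)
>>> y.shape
(29, 3)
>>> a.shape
(19, 3)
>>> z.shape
(29, 29, 29)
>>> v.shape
(19, 19)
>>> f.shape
(3, 3)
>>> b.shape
()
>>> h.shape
()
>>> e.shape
(19, 13)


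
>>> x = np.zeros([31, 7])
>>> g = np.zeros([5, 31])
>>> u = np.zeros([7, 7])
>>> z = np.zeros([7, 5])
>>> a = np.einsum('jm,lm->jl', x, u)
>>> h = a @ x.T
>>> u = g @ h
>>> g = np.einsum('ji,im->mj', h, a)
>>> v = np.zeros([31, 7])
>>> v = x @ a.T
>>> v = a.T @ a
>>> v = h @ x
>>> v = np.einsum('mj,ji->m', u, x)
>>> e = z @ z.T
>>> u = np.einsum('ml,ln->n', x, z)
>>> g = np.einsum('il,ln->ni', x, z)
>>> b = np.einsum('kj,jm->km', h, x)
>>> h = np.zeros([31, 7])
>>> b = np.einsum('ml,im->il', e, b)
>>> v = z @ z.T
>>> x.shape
(31, 7)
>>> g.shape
(5, 31)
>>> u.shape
(5,)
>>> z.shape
(7, 5)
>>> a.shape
(31, 7)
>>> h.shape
(31, 7)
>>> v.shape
(7, 7)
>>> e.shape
(7, 7)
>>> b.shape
(31, 7)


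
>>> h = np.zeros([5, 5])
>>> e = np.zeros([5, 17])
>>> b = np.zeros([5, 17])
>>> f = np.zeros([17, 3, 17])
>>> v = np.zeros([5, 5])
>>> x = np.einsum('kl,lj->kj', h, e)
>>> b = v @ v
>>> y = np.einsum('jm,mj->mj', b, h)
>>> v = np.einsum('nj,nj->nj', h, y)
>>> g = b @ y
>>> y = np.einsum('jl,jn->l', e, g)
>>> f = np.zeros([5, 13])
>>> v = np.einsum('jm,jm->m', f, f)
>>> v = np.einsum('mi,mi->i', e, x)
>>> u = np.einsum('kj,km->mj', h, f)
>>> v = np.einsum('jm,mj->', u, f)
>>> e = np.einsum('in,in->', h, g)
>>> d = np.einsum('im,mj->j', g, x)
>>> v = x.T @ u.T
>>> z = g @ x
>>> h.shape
(5, 5)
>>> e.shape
()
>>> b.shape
(5, 5)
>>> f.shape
(5, 13)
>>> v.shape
(17, 13)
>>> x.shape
(5, 17)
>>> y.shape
(17,)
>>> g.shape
(5, 5)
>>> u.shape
(13, 5)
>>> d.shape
(17,)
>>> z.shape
(5, 17)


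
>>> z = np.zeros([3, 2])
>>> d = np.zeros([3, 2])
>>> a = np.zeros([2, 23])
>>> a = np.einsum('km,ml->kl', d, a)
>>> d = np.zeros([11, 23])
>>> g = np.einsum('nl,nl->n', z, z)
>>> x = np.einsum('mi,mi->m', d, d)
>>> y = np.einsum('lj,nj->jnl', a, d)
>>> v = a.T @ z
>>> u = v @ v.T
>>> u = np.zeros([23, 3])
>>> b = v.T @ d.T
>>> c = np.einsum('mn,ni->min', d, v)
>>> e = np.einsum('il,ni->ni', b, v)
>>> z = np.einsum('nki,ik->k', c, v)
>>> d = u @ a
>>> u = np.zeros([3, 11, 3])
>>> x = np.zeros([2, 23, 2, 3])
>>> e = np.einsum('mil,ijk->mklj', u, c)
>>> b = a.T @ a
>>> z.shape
(2,)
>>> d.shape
(23, 23)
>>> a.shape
(3, 23)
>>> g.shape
(3,)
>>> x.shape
(2, 23, 2, 3)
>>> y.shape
(23, 11, 3)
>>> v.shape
(23, 2)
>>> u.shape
(3, 11, 3)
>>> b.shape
(23, 23)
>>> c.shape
(11, 2, 23)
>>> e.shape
(3, 23, 3, 2)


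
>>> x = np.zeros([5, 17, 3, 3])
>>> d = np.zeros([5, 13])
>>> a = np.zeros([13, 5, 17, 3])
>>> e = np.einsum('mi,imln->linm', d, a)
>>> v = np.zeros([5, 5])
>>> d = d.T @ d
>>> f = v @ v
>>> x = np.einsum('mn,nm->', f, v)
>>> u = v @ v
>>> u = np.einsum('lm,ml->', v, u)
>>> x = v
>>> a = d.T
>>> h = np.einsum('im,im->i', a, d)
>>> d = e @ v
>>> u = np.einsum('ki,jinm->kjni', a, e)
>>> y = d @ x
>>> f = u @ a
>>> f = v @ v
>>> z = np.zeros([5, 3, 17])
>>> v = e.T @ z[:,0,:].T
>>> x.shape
(5, 5)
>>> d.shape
(17, 13, 3, 5)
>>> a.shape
(13, 13)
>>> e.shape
(17, 13, 3, 5)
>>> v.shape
(5, 3, 13, 5)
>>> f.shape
(5, 5)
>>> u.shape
(13, 17, 3, 13)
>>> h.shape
(13,)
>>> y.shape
(17, 13, 3, 5)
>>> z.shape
(5, 3, 17)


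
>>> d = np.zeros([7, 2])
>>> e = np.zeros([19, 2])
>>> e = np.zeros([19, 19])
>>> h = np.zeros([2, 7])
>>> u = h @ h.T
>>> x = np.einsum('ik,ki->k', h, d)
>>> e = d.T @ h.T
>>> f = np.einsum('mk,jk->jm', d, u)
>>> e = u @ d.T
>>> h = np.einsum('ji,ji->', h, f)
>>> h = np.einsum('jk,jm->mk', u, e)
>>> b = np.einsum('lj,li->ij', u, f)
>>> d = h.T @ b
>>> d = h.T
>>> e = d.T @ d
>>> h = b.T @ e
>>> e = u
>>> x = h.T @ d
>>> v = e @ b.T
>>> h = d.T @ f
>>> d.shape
(2, 7)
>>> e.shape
(2, 2)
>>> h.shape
(7, 7)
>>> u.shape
(2, 2)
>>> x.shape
(7, 7)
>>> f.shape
(2, 7)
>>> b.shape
(7, 2)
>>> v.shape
(2, 7)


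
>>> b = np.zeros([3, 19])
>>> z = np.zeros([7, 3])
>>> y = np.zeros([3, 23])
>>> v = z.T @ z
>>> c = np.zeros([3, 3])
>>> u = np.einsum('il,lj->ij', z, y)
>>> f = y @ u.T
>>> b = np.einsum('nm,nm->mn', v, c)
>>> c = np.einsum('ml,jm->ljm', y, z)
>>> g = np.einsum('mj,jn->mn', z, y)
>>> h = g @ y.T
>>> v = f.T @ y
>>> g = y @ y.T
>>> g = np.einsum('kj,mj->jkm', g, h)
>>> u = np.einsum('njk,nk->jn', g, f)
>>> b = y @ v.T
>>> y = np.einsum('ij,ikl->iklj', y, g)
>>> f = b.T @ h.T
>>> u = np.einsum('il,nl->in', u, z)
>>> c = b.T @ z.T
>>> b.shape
(3, 7)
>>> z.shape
(7, 3)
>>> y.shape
(3, 3, 7, 23)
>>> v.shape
(7, 23)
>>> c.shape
(7, 7)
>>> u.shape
(3, 7)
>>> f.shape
(7, 7)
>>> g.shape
(3, 3, 7)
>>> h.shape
(7, 3)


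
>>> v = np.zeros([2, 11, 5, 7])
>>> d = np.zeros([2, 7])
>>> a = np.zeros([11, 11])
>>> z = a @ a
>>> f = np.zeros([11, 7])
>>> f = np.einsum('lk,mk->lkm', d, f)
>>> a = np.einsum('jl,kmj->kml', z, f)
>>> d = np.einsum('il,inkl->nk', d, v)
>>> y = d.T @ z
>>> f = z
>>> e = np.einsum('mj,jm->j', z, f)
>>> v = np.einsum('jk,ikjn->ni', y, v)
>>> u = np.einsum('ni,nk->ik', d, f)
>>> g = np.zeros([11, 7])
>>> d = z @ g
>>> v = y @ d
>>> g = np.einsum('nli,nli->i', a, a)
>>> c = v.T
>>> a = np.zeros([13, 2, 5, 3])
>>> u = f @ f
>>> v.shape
(5, 7)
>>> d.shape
(11, 7)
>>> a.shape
(13, 2, 5, 3)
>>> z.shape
(11, 11)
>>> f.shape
(11, 11)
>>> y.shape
(5, 11)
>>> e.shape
(11,)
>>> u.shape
(11, 11)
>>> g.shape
(11,)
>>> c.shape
(7, 5)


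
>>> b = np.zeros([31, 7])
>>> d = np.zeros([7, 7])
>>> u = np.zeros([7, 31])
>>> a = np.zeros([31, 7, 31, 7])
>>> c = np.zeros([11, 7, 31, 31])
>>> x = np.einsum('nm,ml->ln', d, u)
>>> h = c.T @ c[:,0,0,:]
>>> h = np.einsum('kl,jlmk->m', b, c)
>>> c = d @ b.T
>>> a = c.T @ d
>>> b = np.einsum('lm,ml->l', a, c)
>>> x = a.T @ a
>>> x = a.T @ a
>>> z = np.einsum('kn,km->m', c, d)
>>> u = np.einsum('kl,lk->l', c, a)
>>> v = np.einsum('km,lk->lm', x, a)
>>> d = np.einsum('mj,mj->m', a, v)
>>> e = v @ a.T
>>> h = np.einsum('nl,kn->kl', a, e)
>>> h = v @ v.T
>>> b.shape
(31,)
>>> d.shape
(31,)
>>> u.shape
(31,)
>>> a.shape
(31, 7)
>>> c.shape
(7, 31)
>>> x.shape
(7, 7)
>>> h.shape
(31, 31)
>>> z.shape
(7,)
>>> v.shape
(31, 7)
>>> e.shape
(31, 31)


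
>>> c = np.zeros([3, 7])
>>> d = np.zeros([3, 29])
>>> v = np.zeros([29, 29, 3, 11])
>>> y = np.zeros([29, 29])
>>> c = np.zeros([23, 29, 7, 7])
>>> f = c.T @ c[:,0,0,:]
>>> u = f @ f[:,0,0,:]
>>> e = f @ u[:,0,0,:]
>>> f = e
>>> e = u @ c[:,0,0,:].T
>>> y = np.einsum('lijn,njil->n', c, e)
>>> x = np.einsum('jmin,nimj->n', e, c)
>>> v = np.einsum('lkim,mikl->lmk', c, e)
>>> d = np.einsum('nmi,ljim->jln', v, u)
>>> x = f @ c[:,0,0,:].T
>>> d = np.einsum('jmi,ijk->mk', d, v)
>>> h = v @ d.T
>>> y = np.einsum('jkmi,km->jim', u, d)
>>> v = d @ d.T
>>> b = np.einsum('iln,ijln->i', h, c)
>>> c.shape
(23, 29, 7, 7)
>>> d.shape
(7, 29)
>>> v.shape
(7, 7)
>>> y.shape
(7, 7, 29)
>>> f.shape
(7, 7, 29, 7)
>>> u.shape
(7, 7, 29, 7)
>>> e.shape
(7, 7, 29, 23)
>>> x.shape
(7, 7, 29, 23)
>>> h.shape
(23, 7, 7)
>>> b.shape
(23,)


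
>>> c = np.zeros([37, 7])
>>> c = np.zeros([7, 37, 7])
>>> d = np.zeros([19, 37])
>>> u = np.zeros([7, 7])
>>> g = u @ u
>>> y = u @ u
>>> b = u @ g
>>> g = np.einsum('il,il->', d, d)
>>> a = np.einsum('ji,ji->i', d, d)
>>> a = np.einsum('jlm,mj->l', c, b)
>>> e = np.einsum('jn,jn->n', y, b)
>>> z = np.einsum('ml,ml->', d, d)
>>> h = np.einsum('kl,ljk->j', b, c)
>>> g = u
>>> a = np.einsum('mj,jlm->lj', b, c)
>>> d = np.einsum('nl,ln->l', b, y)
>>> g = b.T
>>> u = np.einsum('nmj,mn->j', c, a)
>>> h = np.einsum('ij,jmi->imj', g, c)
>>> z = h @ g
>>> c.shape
(7, 37, 7)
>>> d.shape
(7,)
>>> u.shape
(7,)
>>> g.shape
(7, 7)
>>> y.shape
(7, 7)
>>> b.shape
(7, 7)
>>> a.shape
(37, 7)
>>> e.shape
(7,)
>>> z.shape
(7, 37, 7)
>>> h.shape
(7, 37, 7)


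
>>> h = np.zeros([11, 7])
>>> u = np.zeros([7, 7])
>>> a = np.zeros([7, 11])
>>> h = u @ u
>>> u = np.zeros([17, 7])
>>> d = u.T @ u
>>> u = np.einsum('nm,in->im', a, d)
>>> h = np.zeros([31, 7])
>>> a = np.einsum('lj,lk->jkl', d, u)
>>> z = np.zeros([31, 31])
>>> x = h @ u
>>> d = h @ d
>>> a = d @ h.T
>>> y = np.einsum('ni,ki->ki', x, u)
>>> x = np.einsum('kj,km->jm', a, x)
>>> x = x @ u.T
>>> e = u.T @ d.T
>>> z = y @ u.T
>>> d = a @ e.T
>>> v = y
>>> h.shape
(31, 7)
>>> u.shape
(7, 11)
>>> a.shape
(31, 31)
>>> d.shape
(31, 11)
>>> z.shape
(7, 7)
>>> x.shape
(31, 7)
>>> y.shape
(7, 11)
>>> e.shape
(11, 31)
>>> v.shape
(7, 11)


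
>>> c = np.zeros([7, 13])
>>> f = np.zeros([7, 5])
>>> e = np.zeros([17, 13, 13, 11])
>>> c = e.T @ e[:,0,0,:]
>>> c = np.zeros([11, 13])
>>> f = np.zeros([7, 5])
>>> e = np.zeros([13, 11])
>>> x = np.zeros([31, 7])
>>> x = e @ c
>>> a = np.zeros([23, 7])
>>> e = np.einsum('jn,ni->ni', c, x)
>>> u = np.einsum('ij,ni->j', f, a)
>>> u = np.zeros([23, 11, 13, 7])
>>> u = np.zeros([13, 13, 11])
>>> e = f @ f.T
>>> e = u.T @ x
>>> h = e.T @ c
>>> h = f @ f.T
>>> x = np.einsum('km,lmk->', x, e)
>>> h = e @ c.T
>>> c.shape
(11, 13)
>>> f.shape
(7, 5)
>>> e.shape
(11, 13, 13)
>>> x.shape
()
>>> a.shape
(23, 7)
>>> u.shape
(13, 13, 11)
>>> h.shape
(11, 13, 11)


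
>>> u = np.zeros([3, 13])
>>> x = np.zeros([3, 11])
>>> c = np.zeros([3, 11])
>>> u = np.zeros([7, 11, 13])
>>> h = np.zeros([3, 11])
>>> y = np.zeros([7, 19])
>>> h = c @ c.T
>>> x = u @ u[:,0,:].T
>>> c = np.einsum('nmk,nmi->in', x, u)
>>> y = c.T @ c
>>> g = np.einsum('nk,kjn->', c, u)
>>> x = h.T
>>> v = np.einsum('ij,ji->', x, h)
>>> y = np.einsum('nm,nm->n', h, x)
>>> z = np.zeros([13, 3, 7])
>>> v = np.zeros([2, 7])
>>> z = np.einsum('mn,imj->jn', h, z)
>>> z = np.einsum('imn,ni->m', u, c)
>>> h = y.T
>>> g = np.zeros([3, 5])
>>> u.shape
(7, 11, 13)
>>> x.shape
(3, 3)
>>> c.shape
(13, 7)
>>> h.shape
(3,)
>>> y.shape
(3,)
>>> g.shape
(3, 5)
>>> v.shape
(2, 7)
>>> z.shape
(11,)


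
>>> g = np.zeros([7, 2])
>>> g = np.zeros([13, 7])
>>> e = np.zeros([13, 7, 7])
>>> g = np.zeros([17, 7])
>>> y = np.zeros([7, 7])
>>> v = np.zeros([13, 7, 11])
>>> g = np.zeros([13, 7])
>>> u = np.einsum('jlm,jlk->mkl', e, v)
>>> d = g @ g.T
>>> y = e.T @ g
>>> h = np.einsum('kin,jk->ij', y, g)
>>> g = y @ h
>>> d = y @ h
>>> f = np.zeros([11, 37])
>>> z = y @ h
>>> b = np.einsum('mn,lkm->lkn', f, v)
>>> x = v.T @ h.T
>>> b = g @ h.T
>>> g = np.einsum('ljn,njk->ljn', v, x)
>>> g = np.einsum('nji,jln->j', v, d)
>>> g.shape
(7,)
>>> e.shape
(13, 7, 7)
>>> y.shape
(7, 7, 7)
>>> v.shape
(13, 7, 11)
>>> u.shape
(7, 11, 7)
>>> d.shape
(7, 7, 13)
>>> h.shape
(7, 13)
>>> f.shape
(11, 37)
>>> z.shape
(7, 7, 13)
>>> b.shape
(7, 7, 7)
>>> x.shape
(11, 7, 7)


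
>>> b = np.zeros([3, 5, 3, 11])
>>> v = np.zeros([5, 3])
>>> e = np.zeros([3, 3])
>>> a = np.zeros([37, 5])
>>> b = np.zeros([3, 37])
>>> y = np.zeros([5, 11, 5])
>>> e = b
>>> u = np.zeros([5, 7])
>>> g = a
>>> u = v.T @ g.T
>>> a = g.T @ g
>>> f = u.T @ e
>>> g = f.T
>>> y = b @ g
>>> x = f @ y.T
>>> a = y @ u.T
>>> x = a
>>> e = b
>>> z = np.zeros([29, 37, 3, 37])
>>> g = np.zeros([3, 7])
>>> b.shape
(3, 37)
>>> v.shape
(5, 3)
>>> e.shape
(3, 37)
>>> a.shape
(3, 3)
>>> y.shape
(3, 37)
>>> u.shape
(3, 37)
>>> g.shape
(3, 7)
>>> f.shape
(37, 37)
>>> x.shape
(3, 3)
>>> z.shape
(29, 37, 3, 37)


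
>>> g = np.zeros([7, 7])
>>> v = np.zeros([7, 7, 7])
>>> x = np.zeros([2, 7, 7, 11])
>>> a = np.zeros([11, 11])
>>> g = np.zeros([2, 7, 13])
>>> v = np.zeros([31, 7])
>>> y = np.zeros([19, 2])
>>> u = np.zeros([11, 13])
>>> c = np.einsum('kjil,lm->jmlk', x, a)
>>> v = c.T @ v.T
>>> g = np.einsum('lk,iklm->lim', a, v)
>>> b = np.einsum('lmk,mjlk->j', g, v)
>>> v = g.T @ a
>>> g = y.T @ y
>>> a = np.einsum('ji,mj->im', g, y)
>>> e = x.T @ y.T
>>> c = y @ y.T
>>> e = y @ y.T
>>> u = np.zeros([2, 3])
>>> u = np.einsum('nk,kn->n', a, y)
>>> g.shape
(2, 2)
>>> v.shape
(31, 2, 11)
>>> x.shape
(2, 7, 7, 11)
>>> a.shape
(2, 19)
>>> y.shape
(19, 2)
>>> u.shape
(2,)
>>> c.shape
(19, 19)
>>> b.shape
(11,)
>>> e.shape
(19, 19)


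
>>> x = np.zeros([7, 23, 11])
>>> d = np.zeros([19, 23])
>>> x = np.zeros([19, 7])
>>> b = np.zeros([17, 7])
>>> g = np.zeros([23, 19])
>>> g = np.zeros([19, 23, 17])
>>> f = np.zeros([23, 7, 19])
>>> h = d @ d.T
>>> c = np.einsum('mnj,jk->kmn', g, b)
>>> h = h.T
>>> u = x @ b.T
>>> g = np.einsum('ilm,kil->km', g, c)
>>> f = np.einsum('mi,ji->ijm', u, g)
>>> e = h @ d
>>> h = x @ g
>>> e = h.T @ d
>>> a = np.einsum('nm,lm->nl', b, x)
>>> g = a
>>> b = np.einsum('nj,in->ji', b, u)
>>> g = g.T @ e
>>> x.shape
(19, 7)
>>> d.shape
(19, 23)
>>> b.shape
(7, 19)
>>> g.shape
(19, 23)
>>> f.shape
(17, 7, 19)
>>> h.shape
(19, 17)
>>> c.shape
(7, 19, 23)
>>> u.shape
(19, 17)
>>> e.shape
(17, 23)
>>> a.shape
(17, 19)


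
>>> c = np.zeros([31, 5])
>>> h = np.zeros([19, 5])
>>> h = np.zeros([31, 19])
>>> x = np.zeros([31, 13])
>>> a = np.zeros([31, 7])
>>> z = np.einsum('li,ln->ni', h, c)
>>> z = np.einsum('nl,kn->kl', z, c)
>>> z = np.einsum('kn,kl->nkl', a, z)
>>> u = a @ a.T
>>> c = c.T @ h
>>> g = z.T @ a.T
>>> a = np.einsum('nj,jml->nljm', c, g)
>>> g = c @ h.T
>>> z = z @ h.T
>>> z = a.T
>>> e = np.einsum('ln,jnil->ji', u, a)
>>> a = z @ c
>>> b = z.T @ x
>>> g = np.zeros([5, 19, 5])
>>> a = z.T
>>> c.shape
(5, 19)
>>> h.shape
(31, 19)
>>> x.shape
(31, 13)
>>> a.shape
(5, 31, 19, 31)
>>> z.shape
(31, 19, 31, 5)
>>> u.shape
(31, 31)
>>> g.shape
(5, 19, 5)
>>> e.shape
(5, 19)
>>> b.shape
(5, 31, 19, 13)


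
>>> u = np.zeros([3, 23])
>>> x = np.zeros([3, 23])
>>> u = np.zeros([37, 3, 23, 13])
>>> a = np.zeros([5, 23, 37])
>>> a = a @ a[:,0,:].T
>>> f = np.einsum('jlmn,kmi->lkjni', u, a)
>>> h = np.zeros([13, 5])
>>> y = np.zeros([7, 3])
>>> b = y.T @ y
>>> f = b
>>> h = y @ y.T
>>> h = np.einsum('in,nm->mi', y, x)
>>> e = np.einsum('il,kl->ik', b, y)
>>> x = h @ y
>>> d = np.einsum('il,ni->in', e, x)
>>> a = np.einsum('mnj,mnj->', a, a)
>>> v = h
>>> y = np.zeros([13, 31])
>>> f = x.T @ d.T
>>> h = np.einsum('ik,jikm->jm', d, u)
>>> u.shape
(37, 3, 23, 13)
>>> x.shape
(23, 3)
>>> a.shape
()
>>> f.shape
(3, 3)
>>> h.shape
(37, 13)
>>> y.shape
(13, 31)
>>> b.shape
(3, 3)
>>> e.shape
(3, 7)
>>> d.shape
(3, 23)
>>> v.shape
(23, 7)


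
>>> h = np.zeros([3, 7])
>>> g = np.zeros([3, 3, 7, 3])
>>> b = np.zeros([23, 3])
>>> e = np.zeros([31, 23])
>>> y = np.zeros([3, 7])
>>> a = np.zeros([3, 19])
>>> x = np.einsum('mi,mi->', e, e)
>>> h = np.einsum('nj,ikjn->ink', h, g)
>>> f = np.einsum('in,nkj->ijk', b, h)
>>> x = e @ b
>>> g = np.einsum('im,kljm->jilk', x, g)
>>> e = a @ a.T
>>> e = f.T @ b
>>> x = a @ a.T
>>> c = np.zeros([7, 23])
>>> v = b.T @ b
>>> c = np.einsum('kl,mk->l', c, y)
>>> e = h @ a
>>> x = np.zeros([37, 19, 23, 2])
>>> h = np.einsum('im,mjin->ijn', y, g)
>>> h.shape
(3, 31, 3)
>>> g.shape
(7, 31, 3, 3)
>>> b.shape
(23, 3)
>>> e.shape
(3, 3, 19)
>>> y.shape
(3, 7)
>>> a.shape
(3, 19)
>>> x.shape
(37, 19, 23, 2)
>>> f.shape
(23, 3, 3)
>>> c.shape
(23,)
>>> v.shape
(3, 3)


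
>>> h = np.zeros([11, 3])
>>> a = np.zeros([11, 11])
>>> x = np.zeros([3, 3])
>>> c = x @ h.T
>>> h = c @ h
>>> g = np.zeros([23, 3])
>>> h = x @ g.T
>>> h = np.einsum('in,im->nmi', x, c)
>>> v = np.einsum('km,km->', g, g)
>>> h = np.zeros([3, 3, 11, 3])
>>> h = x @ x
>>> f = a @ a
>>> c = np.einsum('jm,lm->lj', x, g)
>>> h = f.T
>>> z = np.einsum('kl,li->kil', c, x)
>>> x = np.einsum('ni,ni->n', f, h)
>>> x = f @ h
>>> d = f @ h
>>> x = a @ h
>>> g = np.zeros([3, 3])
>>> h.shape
(11, 11)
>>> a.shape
(11, 11)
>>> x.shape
(11, 11)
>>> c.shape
(23, 3)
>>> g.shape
(3, 3)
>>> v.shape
()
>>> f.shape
(11, 11)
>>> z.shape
(23, 3, 3)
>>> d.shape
(11, 11)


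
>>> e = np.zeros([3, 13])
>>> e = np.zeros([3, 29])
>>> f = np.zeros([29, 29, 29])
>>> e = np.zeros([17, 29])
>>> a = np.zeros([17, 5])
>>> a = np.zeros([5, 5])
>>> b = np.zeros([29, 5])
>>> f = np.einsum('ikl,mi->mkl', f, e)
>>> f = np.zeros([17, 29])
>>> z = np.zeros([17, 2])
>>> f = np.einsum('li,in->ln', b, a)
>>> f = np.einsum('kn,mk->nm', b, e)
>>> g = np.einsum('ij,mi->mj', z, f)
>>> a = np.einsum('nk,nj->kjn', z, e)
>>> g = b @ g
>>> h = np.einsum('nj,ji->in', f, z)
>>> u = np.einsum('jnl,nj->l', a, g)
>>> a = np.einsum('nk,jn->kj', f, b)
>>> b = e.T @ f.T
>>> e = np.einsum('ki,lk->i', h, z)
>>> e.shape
(5,)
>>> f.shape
(5, 17)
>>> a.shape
(17, 29)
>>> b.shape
(29, 5)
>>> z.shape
(17, 2)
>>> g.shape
(29, 2)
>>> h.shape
(2, 5)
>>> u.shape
(17,)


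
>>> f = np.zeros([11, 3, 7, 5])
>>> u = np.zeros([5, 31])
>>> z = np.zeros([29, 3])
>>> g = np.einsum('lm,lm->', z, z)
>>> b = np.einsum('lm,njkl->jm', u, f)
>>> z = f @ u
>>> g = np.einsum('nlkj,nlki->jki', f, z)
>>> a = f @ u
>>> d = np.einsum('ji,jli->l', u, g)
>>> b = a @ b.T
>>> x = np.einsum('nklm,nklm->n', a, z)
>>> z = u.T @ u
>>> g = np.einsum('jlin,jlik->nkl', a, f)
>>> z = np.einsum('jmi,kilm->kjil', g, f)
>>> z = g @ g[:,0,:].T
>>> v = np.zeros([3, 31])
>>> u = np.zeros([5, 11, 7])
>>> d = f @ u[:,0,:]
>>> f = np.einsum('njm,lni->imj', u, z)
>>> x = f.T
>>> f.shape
(31, 7, 11)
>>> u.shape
(5, 11, 7)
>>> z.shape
(31, 5, 31)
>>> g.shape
(31, 5, 3)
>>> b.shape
(11, 3, 7, 3)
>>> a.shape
(11, 3, 7, 31)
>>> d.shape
(11, 3, 7, 7)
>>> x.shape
(11, 7, 31)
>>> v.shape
(3, 31)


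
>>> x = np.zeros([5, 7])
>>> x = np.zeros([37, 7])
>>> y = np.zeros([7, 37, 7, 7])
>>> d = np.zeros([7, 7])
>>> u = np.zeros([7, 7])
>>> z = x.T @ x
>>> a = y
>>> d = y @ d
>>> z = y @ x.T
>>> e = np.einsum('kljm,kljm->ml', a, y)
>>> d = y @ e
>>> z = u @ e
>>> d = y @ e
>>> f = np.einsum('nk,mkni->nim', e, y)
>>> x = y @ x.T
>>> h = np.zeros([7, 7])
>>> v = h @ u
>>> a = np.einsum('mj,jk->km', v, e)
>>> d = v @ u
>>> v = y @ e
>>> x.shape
(7, 37, 7, 37)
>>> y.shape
(7, 37, 7, 7)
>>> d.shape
(7, 7)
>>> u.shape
(7, 7)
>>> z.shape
(7, 37)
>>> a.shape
(37, 7)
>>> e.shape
(7, 37)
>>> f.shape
(7, 7, 7)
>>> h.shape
(7, 7)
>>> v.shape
(7, 37, 7, 37)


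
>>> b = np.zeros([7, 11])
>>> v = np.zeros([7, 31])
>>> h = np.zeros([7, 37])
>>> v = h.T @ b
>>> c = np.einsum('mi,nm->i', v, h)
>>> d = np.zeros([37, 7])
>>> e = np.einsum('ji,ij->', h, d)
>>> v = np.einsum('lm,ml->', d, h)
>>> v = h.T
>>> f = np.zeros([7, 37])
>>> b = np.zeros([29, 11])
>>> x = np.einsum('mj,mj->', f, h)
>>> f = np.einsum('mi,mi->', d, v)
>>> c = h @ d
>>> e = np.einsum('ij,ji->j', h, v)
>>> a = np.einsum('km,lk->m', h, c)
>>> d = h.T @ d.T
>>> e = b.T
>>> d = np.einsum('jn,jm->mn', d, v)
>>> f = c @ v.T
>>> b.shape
(29, 11)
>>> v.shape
(37, 7)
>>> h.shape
(7, 37)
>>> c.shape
(7, 7)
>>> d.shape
(7, 37)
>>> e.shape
(11, 29)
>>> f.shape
(7, 37)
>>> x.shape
()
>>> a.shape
(37,)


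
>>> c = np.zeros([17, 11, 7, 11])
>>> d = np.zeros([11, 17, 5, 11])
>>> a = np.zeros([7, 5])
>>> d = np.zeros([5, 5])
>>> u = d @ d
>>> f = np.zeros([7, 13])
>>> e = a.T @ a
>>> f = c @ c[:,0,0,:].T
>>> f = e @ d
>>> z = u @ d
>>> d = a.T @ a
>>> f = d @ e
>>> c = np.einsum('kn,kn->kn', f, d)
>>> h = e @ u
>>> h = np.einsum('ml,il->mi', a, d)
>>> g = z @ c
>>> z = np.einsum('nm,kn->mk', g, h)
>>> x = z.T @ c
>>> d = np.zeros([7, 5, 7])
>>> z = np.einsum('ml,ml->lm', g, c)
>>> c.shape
(5, 5)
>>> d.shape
(7, 5, 7)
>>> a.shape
(7, 5)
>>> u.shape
(5, 5)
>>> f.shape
(5, 5)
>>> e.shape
(5, 5)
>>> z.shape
(5, 5)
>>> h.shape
(7, 5)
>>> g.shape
(5, 5)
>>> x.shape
(7, 5)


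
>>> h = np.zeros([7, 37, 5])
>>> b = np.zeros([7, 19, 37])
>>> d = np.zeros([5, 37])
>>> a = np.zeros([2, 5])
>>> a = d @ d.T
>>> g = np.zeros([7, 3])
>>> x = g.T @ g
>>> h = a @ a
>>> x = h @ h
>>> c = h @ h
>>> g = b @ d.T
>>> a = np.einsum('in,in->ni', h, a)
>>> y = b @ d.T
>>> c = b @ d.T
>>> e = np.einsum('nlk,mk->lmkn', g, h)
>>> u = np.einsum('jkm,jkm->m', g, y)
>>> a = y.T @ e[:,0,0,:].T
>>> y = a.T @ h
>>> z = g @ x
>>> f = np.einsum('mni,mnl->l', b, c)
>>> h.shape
(5, 5)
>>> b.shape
(7, 19, 37)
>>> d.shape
(5, 37)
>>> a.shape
(5, 19, 19)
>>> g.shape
(7, 19, 5)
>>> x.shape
(5, 5)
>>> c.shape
(7, 19, 5)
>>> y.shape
(19, 19, 5)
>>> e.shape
(19, 5, 5, 7)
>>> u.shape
(5,)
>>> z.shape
(7, 19, 5)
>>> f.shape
(5,)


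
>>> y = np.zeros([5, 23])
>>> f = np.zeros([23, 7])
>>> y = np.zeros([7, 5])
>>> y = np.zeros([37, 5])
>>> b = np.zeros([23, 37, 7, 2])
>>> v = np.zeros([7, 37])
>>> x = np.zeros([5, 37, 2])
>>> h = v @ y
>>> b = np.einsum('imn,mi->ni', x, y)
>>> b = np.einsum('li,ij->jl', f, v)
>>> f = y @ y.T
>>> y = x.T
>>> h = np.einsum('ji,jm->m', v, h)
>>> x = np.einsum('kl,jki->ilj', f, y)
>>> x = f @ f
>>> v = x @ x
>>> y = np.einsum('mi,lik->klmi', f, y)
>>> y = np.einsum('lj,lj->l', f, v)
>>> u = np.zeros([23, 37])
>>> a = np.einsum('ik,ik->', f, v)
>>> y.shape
(37,)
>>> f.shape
(37, 37)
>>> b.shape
(37, 23)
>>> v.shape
(37, 37)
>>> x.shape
(37, 37)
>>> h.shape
(5,)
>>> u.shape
(23, 37)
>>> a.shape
()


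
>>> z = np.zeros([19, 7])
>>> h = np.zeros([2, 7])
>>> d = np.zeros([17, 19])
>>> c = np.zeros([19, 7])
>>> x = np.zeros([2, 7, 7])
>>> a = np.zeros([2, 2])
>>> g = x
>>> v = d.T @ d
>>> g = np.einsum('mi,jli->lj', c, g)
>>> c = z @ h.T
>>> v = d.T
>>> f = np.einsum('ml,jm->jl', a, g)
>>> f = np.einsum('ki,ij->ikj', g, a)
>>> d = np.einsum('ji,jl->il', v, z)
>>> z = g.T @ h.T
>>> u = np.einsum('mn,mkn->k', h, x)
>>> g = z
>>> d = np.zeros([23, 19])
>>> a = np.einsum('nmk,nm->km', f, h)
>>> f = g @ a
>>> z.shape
(2, 2)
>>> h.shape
(2, 7)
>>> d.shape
(23, 19)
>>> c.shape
(19, 2)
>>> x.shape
(2, 7, 7)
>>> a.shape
(2, 7)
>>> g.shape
(2, 2)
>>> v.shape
(19, 17)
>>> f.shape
(2, 7)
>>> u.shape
(7,)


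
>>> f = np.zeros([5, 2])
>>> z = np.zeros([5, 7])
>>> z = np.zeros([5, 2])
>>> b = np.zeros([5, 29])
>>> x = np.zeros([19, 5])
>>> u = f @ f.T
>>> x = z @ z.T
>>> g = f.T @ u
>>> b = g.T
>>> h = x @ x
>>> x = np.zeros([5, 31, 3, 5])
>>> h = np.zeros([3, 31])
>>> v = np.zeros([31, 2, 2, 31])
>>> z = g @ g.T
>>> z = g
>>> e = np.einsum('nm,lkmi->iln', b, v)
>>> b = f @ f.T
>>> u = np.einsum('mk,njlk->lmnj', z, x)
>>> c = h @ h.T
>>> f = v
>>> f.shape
(31, 2, 2, 31)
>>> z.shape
(2, 5)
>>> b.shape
(5, 5)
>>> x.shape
(5, 31, 3, 5)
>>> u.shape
(3, 2, 5, 31)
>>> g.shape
(2, 5)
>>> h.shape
(3, 31)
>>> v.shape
(31, 2, 2, 31)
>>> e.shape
(31, 31, 5)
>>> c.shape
(3, 3)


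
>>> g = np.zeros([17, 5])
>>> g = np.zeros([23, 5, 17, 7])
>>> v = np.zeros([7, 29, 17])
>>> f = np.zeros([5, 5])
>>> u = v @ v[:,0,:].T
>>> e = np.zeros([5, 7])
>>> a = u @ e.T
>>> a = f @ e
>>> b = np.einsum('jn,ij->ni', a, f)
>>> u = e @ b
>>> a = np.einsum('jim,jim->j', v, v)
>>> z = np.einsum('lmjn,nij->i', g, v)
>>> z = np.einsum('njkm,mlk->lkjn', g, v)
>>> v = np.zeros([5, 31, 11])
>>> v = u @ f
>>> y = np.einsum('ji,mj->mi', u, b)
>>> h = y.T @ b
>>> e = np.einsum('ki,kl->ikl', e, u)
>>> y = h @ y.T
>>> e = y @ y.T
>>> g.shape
(23, 5, 17, 7)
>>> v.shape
(5, 5)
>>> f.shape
(5, 5)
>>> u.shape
(5, 5)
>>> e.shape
(5, 5)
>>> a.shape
(7,)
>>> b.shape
(7, 5)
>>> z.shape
(29, 17, 5, 23)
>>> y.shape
(5, 7)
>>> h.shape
(5, 5)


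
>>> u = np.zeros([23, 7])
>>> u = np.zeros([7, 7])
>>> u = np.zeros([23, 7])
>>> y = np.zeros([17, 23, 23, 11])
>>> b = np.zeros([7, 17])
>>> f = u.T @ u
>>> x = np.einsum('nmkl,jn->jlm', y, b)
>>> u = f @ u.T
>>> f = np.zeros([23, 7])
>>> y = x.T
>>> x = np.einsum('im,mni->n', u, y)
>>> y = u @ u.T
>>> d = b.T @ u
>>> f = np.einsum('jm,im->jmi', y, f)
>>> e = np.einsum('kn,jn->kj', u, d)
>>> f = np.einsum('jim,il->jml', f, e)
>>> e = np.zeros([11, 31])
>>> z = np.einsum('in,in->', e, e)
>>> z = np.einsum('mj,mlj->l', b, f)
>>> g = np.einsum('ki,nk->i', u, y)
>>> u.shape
(7, 23)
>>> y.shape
(7, 7)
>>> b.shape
(7, 17)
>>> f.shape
(7, 23, 17)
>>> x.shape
(11,)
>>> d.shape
(17, 23)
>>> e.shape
(11, 31)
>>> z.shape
(23,)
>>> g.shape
(23,)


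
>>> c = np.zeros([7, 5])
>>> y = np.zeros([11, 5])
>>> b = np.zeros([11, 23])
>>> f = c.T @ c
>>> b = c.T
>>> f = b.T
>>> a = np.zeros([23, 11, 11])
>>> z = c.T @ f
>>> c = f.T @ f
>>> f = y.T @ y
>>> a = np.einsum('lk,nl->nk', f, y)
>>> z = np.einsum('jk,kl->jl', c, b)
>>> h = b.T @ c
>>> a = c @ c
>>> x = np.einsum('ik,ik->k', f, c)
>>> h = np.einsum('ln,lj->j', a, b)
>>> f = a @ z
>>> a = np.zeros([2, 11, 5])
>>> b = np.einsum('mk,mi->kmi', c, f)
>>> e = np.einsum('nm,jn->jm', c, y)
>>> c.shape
(5, 5)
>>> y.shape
(11, 5)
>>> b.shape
(5, 5, 7)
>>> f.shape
(5, 7)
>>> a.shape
(2, 11, 5)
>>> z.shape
(5, 7)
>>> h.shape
(7,)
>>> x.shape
(5,)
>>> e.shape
(11, 5)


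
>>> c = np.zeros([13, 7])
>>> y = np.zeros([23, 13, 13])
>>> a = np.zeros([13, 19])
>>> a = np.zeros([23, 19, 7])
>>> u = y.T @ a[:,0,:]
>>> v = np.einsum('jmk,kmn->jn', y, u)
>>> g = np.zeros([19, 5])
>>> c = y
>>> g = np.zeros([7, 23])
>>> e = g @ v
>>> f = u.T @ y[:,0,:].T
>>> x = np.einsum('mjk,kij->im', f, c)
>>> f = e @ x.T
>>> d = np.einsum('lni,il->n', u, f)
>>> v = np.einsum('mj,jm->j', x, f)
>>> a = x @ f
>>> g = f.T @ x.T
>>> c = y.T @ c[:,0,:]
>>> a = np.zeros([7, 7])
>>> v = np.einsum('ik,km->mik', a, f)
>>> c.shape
(13, 13, 13)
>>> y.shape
(23, 13, 13)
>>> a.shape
(7, 7)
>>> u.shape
(13, 13, 7)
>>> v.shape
(13, 7, 7)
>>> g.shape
(13, 13)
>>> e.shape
(7, 7)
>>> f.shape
(7, 13)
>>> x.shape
(13, 7)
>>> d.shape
(13,)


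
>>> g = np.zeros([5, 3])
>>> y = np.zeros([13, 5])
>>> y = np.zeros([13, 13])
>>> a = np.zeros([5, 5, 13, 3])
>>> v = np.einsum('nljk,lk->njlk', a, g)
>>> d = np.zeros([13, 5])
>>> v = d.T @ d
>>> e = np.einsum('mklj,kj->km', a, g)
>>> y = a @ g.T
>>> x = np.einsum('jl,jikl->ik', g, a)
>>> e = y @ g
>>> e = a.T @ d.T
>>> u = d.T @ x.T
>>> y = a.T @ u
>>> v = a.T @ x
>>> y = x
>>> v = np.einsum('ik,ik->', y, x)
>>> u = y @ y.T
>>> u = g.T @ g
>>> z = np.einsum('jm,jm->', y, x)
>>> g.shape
(5, 3)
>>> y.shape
(5, 13)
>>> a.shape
(5, 5, 13, 3)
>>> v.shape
()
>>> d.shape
(13, 5)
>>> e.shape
(3, 13, 5, 13)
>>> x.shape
(5, 13)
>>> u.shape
(3, 3)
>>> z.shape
()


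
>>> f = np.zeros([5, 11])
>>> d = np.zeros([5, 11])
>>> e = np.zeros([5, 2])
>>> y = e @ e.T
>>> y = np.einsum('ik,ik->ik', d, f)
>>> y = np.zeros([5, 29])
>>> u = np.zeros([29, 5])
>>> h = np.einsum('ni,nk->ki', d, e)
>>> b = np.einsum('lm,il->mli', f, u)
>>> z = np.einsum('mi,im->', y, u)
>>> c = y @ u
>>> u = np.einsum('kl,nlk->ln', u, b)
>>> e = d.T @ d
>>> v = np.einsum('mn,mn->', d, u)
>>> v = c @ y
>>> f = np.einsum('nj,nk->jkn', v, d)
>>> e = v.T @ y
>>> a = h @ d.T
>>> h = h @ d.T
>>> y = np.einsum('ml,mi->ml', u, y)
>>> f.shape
(29, 11, 5)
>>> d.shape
(5, 11)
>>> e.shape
(29, 29)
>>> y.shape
(5, 11)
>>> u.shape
(5, 11)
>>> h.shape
(2, 5)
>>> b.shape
(11, 5, 29)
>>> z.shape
()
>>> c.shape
(5, 5)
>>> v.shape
(5, 29)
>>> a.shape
(2, 5)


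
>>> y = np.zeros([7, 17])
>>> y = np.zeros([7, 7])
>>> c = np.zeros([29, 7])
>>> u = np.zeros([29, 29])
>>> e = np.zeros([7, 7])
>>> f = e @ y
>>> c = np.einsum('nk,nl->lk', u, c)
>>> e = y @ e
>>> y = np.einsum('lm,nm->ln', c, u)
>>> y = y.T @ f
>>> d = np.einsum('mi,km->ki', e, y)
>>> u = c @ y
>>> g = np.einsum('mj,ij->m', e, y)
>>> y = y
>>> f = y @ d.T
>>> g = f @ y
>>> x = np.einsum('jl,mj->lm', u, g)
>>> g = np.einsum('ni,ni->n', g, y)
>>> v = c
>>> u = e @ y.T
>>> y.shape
(29, 7)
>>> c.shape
(7, 29)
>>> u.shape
(7, 29)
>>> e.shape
(7, 7)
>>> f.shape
(29, 29)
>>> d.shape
(29, 7)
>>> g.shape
(29,)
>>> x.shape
(7, 29)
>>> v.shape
(7, 29)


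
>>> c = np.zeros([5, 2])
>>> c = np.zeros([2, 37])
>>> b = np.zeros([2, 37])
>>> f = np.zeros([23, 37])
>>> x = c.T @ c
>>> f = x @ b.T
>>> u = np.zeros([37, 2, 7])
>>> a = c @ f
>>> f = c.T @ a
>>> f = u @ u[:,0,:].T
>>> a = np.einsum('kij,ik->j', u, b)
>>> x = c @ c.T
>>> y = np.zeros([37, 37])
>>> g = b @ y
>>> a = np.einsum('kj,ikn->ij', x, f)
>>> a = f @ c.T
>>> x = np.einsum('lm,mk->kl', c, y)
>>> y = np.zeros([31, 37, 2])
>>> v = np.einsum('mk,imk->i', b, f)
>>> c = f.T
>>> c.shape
(37, 2, 37)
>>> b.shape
(2, 37)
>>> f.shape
(37, 2, 37)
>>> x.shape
(37, 2)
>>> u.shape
(37, 2, 7)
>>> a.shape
(37, 2, 2)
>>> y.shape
(31, 37, 2)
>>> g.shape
(2, 37)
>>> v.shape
(37,)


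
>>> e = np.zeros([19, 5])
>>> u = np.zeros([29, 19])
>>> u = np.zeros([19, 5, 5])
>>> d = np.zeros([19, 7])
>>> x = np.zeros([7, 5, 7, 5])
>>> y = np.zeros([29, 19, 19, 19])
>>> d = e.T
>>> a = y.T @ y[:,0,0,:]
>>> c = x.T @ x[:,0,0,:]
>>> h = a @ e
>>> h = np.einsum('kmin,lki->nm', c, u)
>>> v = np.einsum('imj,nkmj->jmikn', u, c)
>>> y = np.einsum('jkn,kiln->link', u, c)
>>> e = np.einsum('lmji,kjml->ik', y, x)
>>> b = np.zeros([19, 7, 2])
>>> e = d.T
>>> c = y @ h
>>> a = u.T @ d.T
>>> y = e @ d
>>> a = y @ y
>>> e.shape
(19, 5)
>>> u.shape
(19, 5, 5)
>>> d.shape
(5, 19)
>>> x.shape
(7, 5, 7, 5)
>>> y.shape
(19, 19)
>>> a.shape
(19, 19)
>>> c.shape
(5, 7, 5, 7)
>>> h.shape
(5, 7)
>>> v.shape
(5, 5, 19, 7, 5)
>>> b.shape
(19, 7, 2)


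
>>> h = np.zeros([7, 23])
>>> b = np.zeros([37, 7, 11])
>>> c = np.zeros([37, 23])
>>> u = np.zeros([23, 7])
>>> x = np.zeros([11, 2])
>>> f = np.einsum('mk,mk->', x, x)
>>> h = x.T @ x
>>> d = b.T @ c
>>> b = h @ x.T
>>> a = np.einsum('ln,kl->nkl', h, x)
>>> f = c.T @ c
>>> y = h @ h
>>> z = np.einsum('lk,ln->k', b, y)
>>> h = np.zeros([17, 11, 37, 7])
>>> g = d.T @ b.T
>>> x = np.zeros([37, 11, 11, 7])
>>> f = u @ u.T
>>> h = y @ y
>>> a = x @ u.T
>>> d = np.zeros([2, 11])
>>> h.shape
(2, 2)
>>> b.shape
(2, 11)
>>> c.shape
(37, 23)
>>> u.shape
(23, 7)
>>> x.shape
(37, 11, 11, 7)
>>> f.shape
(23, 23)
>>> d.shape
(2, 11)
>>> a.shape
(37, 11, 11, 23)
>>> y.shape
(2, 2)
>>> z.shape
(11,)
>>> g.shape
(23, 7, 2)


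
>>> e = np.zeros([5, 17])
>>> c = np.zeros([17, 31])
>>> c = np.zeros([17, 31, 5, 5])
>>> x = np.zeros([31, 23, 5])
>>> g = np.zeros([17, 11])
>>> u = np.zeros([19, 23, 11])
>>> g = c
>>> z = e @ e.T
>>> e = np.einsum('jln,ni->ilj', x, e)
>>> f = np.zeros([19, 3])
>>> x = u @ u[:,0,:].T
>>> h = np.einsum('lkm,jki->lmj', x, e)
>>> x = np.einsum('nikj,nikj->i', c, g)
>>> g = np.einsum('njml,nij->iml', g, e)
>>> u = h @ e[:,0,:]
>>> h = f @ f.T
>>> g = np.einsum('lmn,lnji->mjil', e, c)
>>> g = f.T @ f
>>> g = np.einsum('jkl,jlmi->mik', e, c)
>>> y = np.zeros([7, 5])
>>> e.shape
(17, 23, 31)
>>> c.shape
(17, 31, 5, 5)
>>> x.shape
(31,)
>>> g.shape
(5, 5, 23)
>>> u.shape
(19, 19, 31)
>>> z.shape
(5, 5)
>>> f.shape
(19, 3)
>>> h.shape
(19, 19)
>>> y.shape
(7, 5)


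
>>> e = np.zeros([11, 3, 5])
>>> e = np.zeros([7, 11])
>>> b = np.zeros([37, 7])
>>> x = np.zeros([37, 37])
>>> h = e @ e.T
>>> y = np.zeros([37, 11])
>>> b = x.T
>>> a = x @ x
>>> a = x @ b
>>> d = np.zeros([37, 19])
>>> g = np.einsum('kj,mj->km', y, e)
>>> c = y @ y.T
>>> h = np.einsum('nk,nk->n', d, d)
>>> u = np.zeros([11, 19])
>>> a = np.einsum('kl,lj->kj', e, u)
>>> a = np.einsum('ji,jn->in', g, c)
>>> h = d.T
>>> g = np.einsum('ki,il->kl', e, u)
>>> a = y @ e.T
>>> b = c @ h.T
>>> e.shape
(7, 11)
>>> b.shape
(37, 19)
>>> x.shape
(37, 37)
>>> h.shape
(19, 37)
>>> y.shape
(37, 11)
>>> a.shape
(37, 7)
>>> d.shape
(37, 19)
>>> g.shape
(7, 19)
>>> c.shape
(37, 37)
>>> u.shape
(11, 19)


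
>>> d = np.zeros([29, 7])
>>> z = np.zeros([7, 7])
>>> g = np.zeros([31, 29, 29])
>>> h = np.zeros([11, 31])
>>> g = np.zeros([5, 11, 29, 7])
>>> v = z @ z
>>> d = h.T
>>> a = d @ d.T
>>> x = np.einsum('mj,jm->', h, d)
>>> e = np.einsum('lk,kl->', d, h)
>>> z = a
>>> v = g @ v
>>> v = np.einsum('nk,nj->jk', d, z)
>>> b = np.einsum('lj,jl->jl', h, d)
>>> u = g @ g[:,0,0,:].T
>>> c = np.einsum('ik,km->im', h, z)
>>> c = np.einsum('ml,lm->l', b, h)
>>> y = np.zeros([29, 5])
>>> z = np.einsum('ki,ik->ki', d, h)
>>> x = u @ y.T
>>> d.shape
(31, 11)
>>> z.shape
(31, 11)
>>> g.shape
(5, 11, 29, 7)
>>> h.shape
(11, 31)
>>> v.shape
(31, 11)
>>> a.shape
(31, 31)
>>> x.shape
(5, 11, 29, 29)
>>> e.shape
()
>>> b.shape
(31, 11)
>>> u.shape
(5, 11, 29, 5)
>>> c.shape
(11,)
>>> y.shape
(29, 5)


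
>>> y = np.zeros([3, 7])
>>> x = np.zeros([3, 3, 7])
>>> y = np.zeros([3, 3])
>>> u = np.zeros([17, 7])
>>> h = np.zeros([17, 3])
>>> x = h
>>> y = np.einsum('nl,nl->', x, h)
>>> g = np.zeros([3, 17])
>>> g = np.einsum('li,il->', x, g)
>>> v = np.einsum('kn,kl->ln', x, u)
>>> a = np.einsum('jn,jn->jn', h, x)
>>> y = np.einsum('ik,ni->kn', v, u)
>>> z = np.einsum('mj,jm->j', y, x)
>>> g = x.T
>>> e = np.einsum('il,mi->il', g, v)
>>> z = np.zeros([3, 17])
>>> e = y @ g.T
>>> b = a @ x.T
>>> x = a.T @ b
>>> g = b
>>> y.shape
(3, 17)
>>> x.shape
(3, 17)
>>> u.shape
(17, 7)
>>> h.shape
(17, 3)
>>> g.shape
(17, 17)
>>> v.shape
(7, 3)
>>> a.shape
(17, 3)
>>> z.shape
(3, 17)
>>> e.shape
(3, 3)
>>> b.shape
(17, 17)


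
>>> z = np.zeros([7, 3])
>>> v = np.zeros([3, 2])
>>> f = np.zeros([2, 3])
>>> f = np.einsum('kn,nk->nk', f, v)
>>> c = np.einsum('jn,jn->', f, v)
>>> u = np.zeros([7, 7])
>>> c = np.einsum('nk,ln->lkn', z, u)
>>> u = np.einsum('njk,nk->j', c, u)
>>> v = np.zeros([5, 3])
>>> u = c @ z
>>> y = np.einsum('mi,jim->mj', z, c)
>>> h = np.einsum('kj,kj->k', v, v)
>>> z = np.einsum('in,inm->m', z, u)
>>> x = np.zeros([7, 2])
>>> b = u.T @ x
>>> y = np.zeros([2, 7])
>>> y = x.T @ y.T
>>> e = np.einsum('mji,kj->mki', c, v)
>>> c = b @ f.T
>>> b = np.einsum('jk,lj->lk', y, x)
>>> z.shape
(3,)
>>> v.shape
(5, 3)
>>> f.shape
(3, 2)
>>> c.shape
(3, 3, 3)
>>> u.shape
(7, 3, 3)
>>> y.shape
(2, 2)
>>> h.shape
(5,)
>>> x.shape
(7, 2)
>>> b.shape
(7, 2)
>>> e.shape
(7, 5, 7)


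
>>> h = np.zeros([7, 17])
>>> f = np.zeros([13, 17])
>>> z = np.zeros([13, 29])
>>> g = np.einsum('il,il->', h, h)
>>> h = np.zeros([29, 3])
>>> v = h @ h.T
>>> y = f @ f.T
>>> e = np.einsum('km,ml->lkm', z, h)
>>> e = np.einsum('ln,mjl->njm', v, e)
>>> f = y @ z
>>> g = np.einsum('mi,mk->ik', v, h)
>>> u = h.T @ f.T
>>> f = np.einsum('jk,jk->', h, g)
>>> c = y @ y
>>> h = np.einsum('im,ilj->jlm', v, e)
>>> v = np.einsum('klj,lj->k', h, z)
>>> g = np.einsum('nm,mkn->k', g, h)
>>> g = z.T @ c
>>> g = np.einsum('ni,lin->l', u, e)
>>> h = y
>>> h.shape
(13, 13)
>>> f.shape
()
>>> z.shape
(13, 29)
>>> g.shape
(29,)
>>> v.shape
(3,)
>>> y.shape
(13, 13)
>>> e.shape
(29, 13, 3)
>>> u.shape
(3, 13)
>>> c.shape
(13, 13)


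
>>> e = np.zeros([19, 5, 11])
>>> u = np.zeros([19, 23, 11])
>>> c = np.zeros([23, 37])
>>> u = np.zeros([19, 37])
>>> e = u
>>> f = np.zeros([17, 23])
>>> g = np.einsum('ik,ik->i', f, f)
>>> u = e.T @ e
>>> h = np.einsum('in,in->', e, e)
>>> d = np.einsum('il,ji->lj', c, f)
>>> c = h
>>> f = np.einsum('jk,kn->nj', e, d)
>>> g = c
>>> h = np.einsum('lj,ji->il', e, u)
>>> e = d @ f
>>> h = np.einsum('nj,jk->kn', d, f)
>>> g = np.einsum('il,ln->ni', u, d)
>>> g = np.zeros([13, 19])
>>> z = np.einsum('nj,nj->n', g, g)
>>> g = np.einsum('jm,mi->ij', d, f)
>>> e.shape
(37, 19)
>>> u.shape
(37, 37)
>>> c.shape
()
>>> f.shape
(17, 19)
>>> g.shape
(19, 37)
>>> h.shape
(19, 37)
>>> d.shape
(37, 17)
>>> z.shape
(13,)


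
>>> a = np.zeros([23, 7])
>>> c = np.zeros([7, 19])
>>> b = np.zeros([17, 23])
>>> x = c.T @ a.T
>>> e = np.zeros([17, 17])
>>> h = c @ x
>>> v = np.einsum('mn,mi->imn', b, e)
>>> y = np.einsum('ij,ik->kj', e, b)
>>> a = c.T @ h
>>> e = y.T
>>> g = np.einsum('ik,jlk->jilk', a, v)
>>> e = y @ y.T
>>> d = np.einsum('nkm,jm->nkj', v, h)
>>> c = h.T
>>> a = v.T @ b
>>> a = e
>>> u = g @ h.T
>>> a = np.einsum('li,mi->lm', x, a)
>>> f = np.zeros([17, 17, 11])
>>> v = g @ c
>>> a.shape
(19, 23)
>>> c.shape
(23, 7)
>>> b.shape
(17, 23)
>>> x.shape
(19, 23)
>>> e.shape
(23, 23)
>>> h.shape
(7, 23)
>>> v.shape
(17, 19, 17, 7)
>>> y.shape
(23, 17)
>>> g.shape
(17, 19, 17, 23)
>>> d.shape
(17, 17, 7)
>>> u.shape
(17, 19, 17, 7)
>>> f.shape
(17, 17, 11)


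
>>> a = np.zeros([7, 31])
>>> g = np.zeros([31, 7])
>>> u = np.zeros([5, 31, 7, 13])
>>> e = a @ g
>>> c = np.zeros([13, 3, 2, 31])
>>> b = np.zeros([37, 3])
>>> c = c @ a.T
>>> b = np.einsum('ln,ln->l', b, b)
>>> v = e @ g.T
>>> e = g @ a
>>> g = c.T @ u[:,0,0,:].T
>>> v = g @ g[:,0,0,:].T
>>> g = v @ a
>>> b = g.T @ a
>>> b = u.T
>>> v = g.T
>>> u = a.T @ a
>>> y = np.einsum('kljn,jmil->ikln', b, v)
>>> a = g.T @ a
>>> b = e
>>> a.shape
(31, 3, 2, 31)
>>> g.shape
(7, 2, 3, 31)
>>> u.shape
(31, 31)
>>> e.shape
(31, 31)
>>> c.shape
(13, 3, 2, 7)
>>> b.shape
(31, 31)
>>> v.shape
(31, 3, 2, 7)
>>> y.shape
(2, 13, 7, 5)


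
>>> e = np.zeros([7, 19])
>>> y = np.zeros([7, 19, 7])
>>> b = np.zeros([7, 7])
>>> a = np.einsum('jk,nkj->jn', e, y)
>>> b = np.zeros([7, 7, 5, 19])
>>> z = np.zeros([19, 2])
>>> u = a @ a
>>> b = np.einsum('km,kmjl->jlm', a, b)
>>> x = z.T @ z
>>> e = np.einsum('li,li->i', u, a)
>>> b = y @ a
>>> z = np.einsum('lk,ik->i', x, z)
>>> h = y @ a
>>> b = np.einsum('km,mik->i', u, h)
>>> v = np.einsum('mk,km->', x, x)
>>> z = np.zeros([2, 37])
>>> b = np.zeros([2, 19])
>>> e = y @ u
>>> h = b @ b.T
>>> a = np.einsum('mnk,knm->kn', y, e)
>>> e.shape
(7, 19, 7)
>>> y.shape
(7, 19, 7)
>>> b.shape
(2, 19)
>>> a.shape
(7, 19)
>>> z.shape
(2, 37)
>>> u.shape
(7, 7)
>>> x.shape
(2, 2)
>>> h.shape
(2, 2)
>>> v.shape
()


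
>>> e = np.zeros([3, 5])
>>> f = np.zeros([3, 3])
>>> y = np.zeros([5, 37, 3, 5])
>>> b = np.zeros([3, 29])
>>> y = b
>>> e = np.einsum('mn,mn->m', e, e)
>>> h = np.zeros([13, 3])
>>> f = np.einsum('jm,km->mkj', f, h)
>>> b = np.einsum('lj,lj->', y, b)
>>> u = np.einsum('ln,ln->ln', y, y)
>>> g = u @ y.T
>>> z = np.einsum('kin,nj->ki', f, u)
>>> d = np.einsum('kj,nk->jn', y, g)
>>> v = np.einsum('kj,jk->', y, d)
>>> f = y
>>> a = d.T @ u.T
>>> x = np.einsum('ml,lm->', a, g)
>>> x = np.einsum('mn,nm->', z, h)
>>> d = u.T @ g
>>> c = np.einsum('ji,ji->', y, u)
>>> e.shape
(3,)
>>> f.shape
(3, 29)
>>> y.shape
(3, 29)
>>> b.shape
()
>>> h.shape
(13, 3)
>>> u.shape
(3, 29)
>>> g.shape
(3, 3)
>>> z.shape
(3, 13)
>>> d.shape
(29, 3)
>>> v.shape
()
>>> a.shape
(3, 3)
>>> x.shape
()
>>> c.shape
()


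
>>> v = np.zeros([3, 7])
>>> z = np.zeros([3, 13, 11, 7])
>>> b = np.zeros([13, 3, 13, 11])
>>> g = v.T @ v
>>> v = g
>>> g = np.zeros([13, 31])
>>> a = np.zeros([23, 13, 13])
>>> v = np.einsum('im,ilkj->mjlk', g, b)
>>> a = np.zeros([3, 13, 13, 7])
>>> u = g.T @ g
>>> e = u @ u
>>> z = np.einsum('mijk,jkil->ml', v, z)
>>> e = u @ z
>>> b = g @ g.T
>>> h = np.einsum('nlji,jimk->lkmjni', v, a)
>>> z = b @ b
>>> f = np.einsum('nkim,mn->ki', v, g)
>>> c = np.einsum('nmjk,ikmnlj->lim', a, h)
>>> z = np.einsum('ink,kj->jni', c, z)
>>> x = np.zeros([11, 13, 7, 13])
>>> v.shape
(31, 11, 3, 13)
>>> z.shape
(13, 11, 31)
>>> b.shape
(13, 13)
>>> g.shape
(13, 31)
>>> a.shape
(3, 13, 13, 7)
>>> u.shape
(31, 31)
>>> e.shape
(31, 7)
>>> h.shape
(11, 7, 13, 3, 31, 13)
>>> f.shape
(11, 3)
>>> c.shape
(31, 11, 13)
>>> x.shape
(11, 13, 7, 13)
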